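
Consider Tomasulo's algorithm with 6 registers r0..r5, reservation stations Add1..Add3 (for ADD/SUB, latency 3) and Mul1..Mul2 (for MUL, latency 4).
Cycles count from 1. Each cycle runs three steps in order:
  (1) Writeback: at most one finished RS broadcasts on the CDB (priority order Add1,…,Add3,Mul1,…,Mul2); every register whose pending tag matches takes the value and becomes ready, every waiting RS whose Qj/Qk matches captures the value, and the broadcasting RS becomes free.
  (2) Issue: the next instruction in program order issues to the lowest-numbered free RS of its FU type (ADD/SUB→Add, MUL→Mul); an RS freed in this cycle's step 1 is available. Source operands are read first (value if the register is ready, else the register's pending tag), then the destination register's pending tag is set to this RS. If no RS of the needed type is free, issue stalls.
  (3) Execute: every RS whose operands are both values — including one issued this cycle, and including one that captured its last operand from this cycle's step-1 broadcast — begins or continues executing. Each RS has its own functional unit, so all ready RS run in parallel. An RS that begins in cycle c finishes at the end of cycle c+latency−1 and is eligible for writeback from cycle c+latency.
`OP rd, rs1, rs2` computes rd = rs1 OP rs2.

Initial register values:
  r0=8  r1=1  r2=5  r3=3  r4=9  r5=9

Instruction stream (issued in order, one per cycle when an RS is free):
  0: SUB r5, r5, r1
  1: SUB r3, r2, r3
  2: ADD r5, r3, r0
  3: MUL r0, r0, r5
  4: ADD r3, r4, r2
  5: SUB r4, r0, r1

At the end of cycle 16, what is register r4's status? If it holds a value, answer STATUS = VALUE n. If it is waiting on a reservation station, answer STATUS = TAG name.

c1: issue SUB r5<-Add1 | r0:8,r1:1,r2:5,r3:3,r4:9,r5:Add1
c2: issue SUB r3<-Add2 | r0:8,r1:1,r2:5,r3:Add2,r4:9,r5:Add1
c3: issue ADD r5<-Add3 | r0:8,r1:1,r2:5,r3:Add2,r4:9,r5:Add3
c4: CDB Add1=8; issue MUL r0<-Mul1 | r0:Mul1,r1:1,r2:5,r3:Add2,r4:9,r5:Add3
c5: CDB Add2=2; issue ADD r3<-Add1 | r0:Mul1,r1:1,r2:5,r3:Add1,r4:9,r5:Add3
c6: issue SUB r4<-Add2 | r0:Mul1,r1:1,r2:5,r3:Add1,r4:Add2,r5:Add3
c7: - | r0:Mul1,r1:1,r2:5,r3:Add1,r4:Add2,r5:Add3
c8: CDB Add1=14 | r0:Mul1,r1:1,r2:5,r3:14,r4:Add2,r5:Add3
c9: CDB Add3=10 | r0:Mul1,r1:1,r2:5,r3:14,r4:Add2,r5:10
c10: - | r0:Mul1,r1:1,r2:5,r3:14,r4:Add2,r5:10
c11: - | r0:Mul1,r1:1,r2:5,r3:14,r4:Add2,r5:10
c12: - | r0:Mul1,r1:1,r2:5,r3:14,r4:Add2,r5:10
c13: CDB Mul1=80 | r0:80,r1:1,r2:5,r3:14,r4:Add2,r5:10
c14: - | r0:80,r1:1,r2:5,r3:14,r4:Add2,r5:10
c15: - | r0:80,r1:1,r2:5,r3:14,r4:Add2,r5:10
c16: CDB Add2=79 | r0:80,r1:1,r2:5,r3:14,r4:79,r5:10

STATUS = VALUE 79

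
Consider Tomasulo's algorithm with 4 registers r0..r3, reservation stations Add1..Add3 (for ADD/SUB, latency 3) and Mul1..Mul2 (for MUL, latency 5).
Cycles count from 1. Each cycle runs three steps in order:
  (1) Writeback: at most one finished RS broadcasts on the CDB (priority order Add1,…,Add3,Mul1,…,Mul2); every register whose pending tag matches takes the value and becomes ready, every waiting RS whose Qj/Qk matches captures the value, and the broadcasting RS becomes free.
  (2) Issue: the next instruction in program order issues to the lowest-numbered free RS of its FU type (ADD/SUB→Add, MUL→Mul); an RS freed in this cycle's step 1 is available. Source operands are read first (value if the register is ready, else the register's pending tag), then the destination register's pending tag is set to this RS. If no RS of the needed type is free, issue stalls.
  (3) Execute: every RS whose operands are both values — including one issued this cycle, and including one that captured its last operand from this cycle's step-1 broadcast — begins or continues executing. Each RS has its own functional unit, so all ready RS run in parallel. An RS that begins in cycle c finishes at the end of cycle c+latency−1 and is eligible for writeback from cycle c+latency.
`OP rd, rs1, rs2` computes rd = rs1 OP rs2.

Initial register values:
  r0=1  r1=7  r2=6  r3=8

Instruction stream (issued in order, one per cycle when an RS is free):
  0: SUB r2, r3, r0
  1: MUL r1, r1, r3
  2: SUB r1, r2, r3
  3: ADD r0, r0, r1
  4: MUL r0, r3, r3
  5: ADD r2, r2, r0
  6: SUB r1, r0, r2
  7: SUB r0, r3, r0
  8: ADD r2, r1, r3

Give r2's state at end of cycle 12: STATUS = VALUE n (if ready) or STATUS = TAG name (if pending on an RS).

c1: issue SUB r2<-Add1 | r0:1,r1:7,r2:Add1,r3:8
c2: issue MUL r1<-Mul1 | r0:1,r1:Mul1,r2:Add1,r3:8
c3: issue SUB r1<-Add2 | r0:1,r1:Add2,r2:Add1,r3:8
c4: CDB Add1=7; issue ADD r0<-Add1 | r0:Add1,r1:Add2,r2:7,r3:8
c5: issue MUL r0<-Mul2 | r0:Mul2,r1:Add2,r2:7,r3:8
c6: issue ADD r2<-Add3 | r0:Mul2,r1:Add2,r2:Add3,r3:8
c7: CDB Add2=-1; issue SUB r1<-Add2 | r0:Mul2,r1:Add2,r2:Add3,r3:8
c8: CDB Mul1=56; stall | r0:Mul2,r1:Add2,r2:Add3,r3:8
c9: stall | r0:Mul2,r1:Add2,r2:Add3,r3:8
c10: CDB Add1=0; issue SUB r0<-Add1 | r0:Add1,r1:Add2,r2:Add3,r3:8
c11: CDB Mul2=64; stall | r0:Add1,r1:Add2,r2:Add3,r3:8
c12: stall | r0:Add1,r1:Add2,r2:Add3,r3:8

STATUS = TAG Add3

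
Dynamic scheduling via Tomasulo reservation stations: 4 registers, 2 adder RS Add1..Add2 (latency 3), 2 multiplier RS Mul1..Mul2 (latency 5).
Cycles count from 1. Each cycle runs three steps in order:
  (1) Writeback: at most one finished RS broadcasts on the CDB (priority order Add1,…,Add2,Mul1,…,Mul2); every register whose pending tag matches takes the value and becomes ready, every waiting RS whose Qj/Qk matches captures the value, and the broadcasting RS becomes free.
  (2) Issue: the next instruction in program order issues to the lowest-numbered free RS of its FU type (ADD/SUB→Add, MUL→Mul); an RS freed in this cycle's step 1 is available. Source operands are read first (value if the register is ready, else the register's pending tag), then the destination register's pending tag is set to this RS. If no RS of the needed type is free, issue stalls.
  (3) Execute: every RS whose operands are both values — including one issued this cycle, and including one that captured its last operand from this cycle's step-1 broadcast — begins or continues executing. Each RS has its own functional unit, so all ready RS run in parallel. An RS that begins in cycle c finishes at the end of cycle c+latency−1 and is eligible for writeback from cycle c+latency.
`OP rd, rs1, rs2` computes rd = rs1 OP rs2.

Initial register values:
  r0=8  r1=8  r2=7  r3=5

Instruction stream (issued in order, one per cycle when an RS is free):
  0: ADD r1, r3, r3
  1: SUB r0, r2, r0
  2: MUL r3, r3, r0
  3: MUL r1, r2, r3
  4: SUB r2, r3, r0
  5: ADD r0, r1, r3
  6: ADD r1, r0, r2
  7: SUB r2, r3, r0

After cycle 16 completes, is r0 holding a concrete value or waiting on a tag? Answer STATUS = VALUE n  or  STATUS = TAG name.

STATUS = TAG Add2

c1: issue ADD r1<-Add1 | r0:8,r1:Add1,r2:7,r3:5
c2: issue SUB r0<-Add2 | r0:Add2,r1:Add1,r2:7,r3:5
c3: issue MUL r3<-Mul1 | r0:Add2,r1:Add1,r2:7,r3:Mul1
c4: CDB Add1=10; issue MUL r1<-Mul2 | r0:Add2,r1:Mul2,r2:7,r3:Mul1
c5: CDB Add2=-1; issue SUB r2<-Add1 | r0:-1,r1:Mul2,r2:Add1,r3:Mul1
c6: issue ADD r0<-Add2 | r0:Add2,r1:Mul2,r2:Add1,r3:Mul1
c7: stall | r0:Add2,r1:Mul2,r2:Add1,r3:Mul1
c8: stall | r0:Add2,r1:Mul2,r2:Add1,r3:Mul1
c9: stall | r0:Add2,r1:Mul2,r2:Add1,r3:Mul1
c10: CDB Mul1=-5; stall | r0:Add2,r1:Mul2,r2:Add1,r3:-5
c11: stall | r0:Add2,r1:Mul2,r2:Add1,r3:-5
c12: stall | r0:Add2,r1:Mul2,r2:Add1,r3:-5
c13: CDB Add1=-4; issue ADD r1<-Add1 | r0:Add2,r1:Add1,r2:-4,r3:-5
c14: stall | r0:Add2,r1:Add1,r2:-4,r3:-5
c15: CDB Mul2=-35; stall | r0:Add2,r1:Add1,r2:-4,r3:-5
c16: stall | r0:Add2,r1:Add1,r2:-4,r3:-5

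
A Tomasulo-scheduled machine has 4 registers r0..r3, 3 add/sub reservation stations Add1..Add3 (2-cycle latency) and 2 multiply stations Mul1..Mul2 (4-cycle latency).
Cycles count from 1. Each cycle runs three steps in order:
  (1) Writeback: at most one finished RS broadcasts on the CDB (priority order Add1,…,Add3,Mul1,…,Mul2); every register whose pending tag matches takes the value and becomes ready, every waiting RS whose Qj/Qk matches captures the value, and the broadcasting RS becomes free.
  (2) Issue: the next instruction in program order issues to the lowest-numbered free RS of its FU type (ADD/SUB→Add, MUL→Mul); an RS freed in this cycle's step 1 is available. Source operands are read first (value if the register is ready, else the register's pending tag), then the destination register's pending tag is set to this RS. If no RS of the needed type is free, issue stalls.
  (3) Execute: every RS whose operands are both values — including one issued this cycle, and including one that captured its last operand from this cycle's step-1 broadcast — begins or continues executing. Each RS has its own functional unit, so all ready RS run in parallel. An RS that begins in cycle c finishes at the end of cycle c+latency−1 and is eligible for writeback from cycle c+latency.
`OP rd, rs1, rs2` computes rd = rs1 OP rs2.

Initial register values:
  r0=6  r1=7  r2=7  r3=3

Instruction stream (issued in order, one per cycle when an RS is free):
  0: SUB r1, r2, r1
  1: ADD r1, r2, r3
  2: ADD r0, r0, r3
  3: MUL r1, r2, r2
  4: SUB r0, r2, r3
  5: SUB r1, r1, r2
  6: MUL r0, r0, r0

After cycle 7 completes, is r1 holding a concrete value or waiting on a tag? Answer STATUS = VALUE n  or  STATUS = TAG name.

STATUS = TAG Add2

  c1: issue SUB r1<-Add1  regs: r0:6,r1:Add1,r2:7,r3:3
  c2: issue ADD r1<-Add2  regs: r0:6,r1:Add2,r2:7,r3:3
  c3: CDB Add1=0; issue ADD r0<-Add1  regs: r0:Add1,r1:Add2,r2:7,r3:3
  c4: CDB Add2=10; issue MUL r1<-Mul1  regs: r0:Add1,r1:Mul1,r2:7,r3:3
  c5: CDB Add1=9; issue SUB r0<-Add1  regs: r0:Add1,r1:Mul1,r2:7,r3:3
  c6: issue SUB r1<-Add2  regs: r0:Add1,r1:Add2,r2:7,r3:3
  c7: CDB Add1=4; issue MUL r0<-Mul2  regs: r0:Mul2,r1:Add2,r2:7,r3:3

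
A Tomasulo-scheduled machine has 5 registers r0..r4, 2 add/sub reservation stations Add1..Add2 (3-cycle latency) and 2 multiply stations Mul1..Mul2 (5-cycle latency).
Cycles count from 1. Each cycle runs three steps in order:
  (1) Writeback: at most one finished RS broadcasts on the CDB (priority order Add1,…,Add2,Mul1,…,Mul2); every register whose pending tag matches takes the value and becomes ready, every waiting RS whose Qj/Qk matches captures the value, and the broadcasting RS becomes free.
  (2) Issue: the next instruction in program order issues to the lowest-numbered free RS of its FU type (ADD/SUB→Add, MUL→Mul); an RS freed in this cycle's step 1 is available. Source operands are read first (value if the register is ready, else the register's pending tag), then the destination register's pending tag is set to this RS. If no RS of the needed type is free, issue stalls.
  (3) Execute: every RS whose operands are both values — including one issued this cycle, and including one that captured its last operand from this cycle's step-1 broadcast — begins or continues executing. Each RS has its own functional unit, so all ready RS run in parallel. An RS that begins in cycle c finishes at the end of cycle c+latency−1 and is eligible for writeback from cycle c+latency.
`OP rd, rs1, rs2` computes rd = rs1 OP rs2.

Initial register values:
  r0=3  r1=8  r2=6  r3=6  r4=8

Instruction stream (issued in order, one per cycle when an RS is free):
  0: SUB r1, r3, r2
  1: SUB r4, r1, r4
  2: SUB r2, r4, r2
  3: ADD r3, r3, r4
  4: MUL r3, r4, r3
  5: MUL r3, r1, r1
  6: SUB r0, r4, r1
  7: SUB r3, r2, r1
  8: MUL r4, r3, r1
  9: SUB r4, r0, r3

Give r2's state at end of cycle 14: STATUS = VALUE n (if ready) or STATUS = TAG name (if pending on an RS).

STATUS = VALUE -14

cycle 1: issue SUB r1<-Add1 // r0:3,r1:Add1,r2:6,r3:6,r4:8
cycle 2: issue SUB r4<-Add2 // r0:3,r1:Add1,r2:6,r3:6,r4:Add2
cycle 3: stall // r0:3,r1:Add1,r2:6,r3:6,r4:Add2
cycle 4: CDB Add1=0; issue SUB r2<-Add1 // r0:3,r1:0,r2:Add1,r3:6,r4:Add2
cycle 5: stall // r0:3,r1:0,r2:Add1,r3:6,r4:Add2
cycle 6: stall // r0:3,r1:0,r2:Add1,r3:6,r4:Add2
cycle 7: CDB Add2=-8; issue ADD r3<-Add2 // r0:3,r1:0,r2:Add1,r3:Add2,r4:-8
cycle 8: issue MUL r3<-Mul1 // r0:3,r1:0,r2:Add1,r3:Mul1,r4:-8
cycle 9: issue MUL r3<-Mul2 // r0:3,r1:0,r2:Add1,r3:Mul2,r4:-8
cycle 10: CDB Add1=-14; issue SUB r0<-Add1 // r0:Add1,r1:0,r2:-14,r3:Mul2,r4:-8
cycle 11: CDB Add2=-2; issue SUB r3<-Add2 // r0:Add1,r1:0,r2:-14,r3:Add2,r4:-8
cycle 12: stall // r0:Add1,r1:0,r2:-14,r3:Add2,r4:-8
cycle 13: CDB Add1=-8; stall // r0:-8,r1:0,r2:-14,r3:Add2,r4:-8
cycle 14: CDB Add2=-14; stall // r0:-8,r1:0,r2:-14,r3:-14,r4:-8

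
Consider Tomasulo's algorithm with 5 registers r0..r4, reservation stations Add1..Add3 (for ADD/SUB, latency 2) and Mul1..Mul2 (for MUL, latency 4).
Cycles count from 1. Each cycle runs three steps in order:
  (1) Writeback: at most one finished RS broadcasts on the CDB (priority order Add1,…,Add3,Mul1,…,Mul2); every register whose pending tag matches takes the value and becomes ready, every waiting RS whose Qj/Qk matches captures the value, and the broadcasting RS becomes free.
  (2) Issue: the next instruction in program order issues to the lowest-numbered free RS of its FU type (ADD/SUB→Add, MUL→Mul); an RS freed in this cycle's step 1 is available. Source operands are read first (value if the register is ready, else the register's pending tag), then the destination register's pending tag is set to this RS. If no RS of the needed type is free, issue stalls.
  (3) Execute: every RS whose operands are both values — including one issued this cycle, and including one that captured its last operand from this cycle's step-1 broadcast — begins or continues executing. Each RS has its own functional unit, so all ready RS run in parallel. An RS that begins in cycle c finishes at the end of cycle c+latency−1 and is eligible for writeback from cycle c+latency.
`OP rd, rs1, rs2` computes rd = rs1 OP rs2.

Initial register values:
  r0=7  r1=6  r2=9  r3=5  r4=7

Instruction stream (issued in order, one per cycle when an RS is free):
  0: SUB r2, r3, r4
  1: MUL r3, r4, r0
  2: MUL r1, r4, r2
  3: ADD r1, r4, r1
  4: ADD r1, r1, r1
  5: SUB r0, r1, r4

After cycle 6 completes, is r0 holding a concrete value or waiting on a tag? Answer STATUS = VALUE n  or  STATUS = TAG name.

STATUS = TAG Add3

c1: issue SUB r2<-Add1 | r0:7,r1:6,r2:Add1,r3:5,r4:7
c2: issue MUL r3<-Mul1 | r0:7,r1:6,r2:Add1,r3:Mul1,r4:7
c3: CDB Add1=-2; issue MUL r1<-Mul2 | r0:7,r1:Mul2,r2:-2,r3:Mul1,r4:7
c4: issue ADD r1<-Add1 | r0:7,r1:Add1,r2:-2,r3:Mul1,r4:7
c5: issue ADD r1<-Add2 | r0:7,r1:Add2,r2:-2,r3:Mul1,r4:7
c6: CDB Mul1=49; issue SUB r0<-Add3 | r0:Add3,r1:Add2,r2:-2,r3:49,r4:7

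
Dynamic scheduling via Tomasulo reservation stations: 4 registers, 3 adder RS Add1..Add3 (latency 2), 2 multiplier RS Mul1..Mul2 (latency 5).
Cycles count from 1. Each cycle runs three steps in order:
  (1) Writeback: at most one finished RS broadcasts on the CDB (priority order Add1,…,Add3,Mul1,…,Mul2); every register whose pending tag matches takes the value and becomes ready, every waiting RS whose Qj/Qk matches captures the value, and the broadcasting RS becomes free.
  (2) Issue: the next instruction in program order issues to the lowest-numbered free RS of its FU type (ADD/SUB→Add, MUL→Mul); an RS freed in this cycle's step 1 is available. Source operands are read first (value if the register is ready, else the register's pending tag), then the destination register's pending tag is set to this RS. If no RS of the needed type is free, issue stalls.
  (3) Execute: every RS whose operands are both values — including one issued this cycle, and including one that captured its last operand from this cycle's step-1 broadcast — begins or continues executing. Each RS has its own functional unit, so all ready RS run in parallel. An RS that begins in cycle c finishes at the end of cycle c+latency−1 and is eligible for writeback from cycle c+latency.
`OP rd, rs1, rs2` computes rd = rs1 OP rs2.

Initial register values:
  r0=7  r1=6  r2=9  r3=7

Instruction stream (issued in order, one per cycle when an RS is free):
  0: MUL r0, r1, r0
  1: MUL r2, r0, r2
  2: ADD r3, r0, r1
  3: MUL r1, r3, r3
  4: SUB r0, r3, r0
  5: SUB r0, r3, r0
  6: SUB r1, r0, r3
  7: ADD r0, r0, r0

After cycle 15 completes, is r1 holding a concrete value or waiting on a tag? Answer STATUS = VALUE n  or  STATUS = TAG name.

STATUS = VALUE -6

cycle 1: issue MUL r0<-Mul1 // r0:Mul1,r1:6,r2:9,r3:7
cycle 2: issue MUL r2<-Mul2 // r0:Mul1,r1:6,r2:Mul2,r3:7
cycle 3: issue ADD r3<-Add1 // r0:Mul1,r1:6,r2:Mul2,r3:Add1
cycle 4: stall // r0:Mul1,r1:6,r2:Mul2,r3:Add1
cycle 5: stall // r0:Mul1,r1:6,r2:Mul2,r3:Add1
cycle 6: CDB Mul1=42; issue MUL r1<-Mul1 // r0:42,r1:Mul1,r2:Mul2,r3:Add1
cycle 7: issue SUB r0<-Add2 // r0:Add2,r1:Mul1,r2:Mul2,r3:Add1
cycle 8: CDB Add1=48; issue SUB r0<-Add1 // r0:Add1,r1:Mul1,r2:Mul2,r3:48
cycle 9: issue SUB r1<-Add3 // r0:Add1,r1:Add3,r2:Mul2,r3:48
cycle 10: CDB Add2=6; issue ADD r0<-Add2 // r0:Add2,r1:Add3,r2:Mul2,r3:48
cycle 11: CDB Mul2=378 // r0:Add2,r1:Add3,r2:378,r3:48
cycle 12: CDB Add1=42 // r0:Add2,r1:Add3,r2:378,r3:48
cycle 13: CDB Mul1=2304 // r0:Add2,r1:Add3,r2:378,r3:48
cycle 14: CDB Add2=84 // r0:84,r1:Add3,r2:378,r3:48
cycle 15: CDB Add3=-6 // r0:84,r1:-6,r2:378,r3:48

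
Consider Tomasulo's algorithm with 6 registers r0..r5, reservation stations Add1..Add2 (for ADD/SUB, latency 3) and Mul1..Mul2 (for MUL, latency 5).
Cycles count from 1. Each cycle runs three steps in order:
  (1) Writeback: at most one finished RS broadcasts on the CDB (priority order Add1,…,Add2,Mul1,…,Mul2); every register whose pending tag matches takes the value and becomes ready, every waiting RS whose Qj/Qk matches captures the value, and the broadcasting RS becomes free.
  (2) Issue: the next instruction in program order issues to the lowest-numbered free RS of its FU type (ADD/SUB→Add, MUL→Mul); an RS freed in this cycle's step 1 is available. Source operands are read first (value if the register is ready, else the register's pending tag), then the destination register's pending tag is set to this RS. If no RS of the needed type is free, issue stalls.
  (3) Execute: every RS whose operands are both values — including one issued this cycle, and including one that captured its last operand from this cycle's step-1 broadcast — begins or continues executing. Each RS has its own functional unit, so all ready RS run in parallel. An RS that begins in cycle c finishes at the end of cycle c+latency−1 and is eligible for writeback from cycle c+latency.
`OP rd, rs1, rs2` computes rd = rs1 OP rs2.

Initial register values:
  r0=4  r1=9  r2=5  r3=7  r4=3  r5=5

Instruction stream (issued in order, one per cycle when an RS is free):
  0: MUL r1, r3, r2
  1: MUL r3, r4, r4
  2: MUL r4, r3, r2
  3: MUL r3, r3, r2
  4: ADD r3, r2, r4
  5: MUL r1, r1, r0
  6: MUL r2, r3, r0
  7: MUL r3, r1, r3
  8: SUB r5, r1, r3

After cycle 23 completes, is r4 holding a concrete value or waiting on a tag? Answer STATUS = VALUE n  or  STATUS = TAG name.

STATUS = VALUE 45

cycle 1: issue MUL r1<-Mul1 // r0:4,r1:Mul1,r2:5,r3:7,r4:3,r5:5
cycle 2: issue MUL r3<-Mul2 // r0:4,r1:Mul1,r2:5,r3:Mul2,r4:3,r5:5
cycle 3: stall // r0:4,r1:Mul1,r2:5,r3:Mul2,r4:3,r5:5
cycle 4: stall // r0:4,r1:Mul1,r2:5,r3:Mul2,r4:3,r5:5
cycle 5: stall // r0:4,r1:Mul1,r2:5,r3:Mul2,r4:3,r5:5
cycle 6: CDB Mul1=35; issue MUL r4<-Mul1 // r0:4,r1:35,r2:5,r3:Mul2,r4:Mul1,r5:5
cycle 7: CDB Mul2=9; issue MUL r3<-Mul2 // r0:4,r1:35,r2:5,r3:Mul2,r4:Mul1,r5:5
cycle 8: issue ADD r3<-Add1 // r0:4,r1:35,r2:5,r3:Add1,r4:Mul1,r5:5
cycle 9: stall // r0:4,r1:35,r2:5,r3:Add1,r4:Mul1,r5:5
cycle 10: stall // r0:4,r1:35,r2:5,r3:Add1,r4:Mul1,r5:5
cycle 11: stall // r0:4,r1:35,r2:5,r3:Add1,r4:Mul1,r5:5
cycle 12: CDB Mul1=45; issue MUL r1<-Mul1 // r0:4,r1:Mul1,r2:5,r3:Add1,r4:45,r5:5
cycle 13: CDB Mul2=45; issue MUL r2<-Mul2 // r0:4,r1:Mul1,r2:Mul2,r3:Add1,r4:45,r5:5
cycle 14: stall // r0:4,r1:Mul1,r2:Mul2,r3:Add1,r4:45,r5:5
cycle 15: CDB Add1=50; stall // r0:4,r1:Mul1,r2:Mul2,r3:50,r4:45,r5:5
cycle 16: stall // r0:4,r1:Mul1,r2:Mul2,r3:50,r4:45,r5:5
cycle 17: CDB Mul1=140; issue MUL r3<-Mul1 // r0:4,r1:140,r2:Mul2,r3:Mul1,r4:45,r5:5
cycle 18: issue SUB r5<-Add1 // r0:4,r1:140,r2:Mul2,r3:Mul1,r4:45,r5:Add1
cycle 19: - // r0:4,r1:140,r2:Mul2,r3:Mul1,r4:45,r5:Add1
cycle 20: CDB Mul2=200 // r0:4,r1:140,r2:200,r3:Mul1,r4:45,r5:Add1
cycle 21: - // r0:4,r1:140,r2:200,r3:Mul1,r4:45,r5:Add1
cycle 22: CDB Mul1=7000 // r0:4,r1:140,r2:200,r3:7000,r4:45,r5:Add1
cycle 23: - // r0:4,r1:140,r2:200,r3:7000,r4:45,r5:Add1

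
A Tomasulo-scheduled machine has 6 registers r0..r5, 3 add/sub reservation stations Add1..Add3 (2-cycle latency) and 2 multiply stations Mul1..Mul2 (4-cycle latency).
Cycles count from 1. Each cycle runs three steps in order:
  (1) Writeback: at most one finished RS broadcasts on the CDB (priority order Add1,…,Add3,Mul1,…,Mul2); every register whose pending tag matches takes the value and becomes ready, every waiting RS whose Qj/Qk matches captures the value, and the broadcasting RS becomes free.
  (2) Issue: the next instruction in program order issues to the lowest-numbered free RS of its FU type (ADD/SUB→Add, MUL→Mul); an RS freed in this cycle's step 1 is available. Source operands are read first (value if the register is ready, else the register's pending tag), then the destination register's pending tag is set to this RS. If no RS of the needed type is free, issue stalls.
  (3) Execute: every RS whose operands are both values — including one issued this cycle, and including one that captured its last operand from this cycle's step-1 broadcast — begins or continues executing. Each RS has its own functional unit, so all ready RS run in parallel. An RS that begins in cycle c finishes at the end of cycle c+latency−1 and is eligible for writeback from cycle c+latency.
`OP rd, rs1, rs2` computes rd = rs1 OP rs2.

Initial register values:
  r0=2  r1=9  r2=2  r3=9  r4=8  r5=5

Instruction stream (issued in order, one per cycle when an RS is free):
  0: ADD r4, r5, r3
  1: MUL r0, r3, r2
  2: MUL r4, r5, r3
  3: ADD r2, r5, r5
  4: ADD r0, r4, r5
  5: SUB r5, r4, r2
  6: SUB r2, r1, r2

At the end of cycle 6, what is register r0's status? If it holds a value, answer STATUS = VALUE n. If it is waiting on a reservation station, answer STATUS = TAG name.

STATUS = TAG Add2

c1: issue ADD r4<-Add1 | r0:2,r1:9,r2:2,r3:9,r4:Add1,r5:5
c2: issue MUL r0<-Mul1 | r0:Mul1,r1:9,r2:2,r3:9,r4:Add1,r5:5
c3: CDB Add1=14; issue MUL r4<-Mul2 | r0:Mul1,r1:9,r2:2,r3:9,r4:Mul2,r5:5
c4: issue ADD r2<-Add1 | r0:Mul1,r1:9,r2:Add1,r3:9,r4:Mul2,r5:5
c5: issue ADD r0<-Add2 | r0:Add2,r1:9,r2:Add1,r3:9,r4:Mul2,r5:5
c6: CDB Add1=10; issue SUB r5<-Add1 | r0:Add2,r1:9,r2:10,r3:9,r4:Mul2,r5:Add1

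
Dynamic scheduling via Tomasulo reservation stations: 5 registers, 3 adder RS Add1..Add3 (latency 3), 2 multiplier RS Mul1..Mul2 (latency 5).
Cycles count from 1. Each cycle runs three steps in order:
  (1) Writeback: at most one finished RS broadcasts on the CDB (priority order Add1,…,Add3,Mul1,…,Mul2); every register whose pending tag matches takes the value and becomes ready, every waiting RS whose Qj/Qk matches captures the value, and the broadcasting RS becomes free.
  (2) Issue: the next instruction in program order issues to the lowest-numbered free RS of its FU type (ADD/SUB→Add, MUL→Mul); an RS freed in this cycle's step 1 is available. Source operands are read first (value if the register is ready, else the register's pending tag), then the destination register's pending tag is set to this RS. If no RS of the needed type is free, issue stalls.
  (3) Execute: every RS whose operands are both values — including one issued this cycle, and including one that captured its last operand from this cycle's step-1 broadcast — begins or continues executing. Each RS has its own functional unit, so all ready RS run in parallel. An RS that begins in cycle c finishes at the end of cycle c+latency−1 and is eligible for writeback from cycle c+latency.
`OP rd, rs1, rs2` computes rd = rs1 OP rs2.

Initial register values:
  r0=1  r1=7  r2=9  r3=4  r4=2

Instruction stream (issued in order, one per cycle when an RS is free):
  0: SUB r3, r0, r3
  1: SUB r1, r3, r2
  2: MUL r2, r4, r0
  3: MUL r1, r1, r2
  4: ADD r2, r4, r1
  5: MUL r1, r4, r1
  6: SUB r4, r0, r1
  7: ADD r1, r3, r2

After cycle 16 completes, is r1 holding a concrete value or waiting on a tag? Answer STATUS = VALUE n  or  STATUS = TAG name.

STATUS = TAG Add3

  c1: issue SUB r3<-Add1  regs: r0:1,r1:7,r2:9,r3:Add1,r4:2
  c2: issue SUB r1<-Add2  regs: r0:1,r1:Add2,r2:9,r3:Add1,r4:2
  c3: issue MUL r2<-Mul1  regs: r0:1,r1:Add2,r2:Mul1,r3:Add1,r4:2
  c4: CDB Add1=-3; issue MUL r1<-Mul2  regs: r0:1,r1:Mul2,r2:Mul1,r3:-3,r4:2
  c5: issue ADD r2<-Add1  regs: r0:1,r1:Mul2,r2:Add1,r3:-3,r4:2
  c6: stall  regs: r0:1,r1:Mul2,r2:Add1,r3:-3,r4:2
  c7: CDB Add2=-12; stall  regs: r0:1,r1:Mul2,r2:Add1,r3:-3,r4:2
  c8: CDB Mul1=2; issue MUL r1<-Mul1  regs: r0:1,r1:Mul1,r2:Add1,r3:-3,r4:2
  c9: issue SUB r4<-Add2  regs: r0:1,r1:Mul1,r2:Add1,r3:-3,r4:Add2
  c10: issue ADD r1<-Add3  regs: r0:1,r1:Add3,r2:Add1,r3:-3,r4:Add2
  c11: -  regs: r0:1,r1:Add3,r2:Add1,r3:-3,r4:Add2
  c12: -  regs: r0:1,r1:Add3,r2:Add1,r3:-3,r4:Add2
  c13: CDB Mul2=-24  regs: r0:1,r1:Add3,r2:Add1,r3:-3,r4:Add2
  c14: -  regs: r0:1,r1:Add3,r2:Add1,r3:-3,r4:Add2
  c15: -  regs: r0:1,r1:Add3,r2:Add1,r3:-3,r4:Add2
  c16: CDB Add1=-22  regs: r0:1,r1:Add3,r2:-22,r3:-3,r4:Add2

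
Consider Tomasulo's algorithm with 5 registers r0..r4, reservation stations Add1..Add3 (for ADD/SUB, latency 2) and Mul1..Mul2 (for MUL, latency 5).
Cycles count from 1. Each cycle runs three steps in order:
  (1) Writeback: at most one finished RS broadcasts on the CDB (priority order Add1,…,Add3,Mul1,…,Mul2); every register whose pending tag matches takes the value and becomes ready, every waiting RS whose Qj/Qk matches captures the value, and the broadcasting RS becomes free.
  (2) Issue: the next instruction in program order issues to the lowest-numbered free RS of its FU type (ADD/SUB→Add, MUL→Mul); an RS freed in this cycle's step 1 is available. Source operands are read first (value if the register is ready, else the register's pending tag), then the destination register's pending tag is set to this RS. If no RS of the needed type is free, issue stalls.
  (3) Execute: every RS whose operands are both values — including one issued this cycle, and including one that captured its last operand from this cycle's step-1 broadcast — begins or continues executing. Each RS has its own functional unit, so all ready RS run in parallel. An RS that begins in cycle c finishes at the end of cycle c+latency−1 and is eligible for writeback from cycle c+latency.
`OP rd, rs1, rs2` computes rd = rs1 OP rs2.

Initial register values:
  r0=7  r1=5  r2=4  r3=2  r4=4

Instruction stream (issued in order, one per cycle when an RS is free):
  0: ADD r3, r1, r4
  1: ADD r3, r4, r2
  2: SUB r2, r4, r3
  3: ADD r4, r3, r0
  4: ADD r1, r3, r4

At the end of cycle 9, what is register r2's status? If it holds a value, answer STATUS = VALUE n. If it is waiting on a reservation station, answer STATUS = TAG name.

c1: issue ADD r3<-Add1 | r0:7,r1:5,r2:4,r3:Add1,r4:4
c2: issue ADD r3<-Add2 | r0:7,r1:5,r2:4,r3:Add2,r4:4
c3: CDB Add1=9; issue SUB r2<-Add1 | r0:7,r1:5,r2:Add1,r3:Add2,r4:4
c4: CDB Add2=8; issue ADD r4<-Add2 | r0:7,r1:5,r2:Add1,r3:8,r4:Add2
c5: issue ADD r1<-Add3 | r0:7,r1:Add3,r2:Add1,r3:8,r4:Add2
c6: CDB Add1=-4 | r0:7,r1:Add3,r2:-4,r3:8,r4:Add2
c7: CDB Add2=15 | r0:7,r1:Add3,r2:-4,r3:8,r4:15
c8: - | r0:7,r1:Add3,r2:-4,r3:8,r4:15
c9: CDB Add3=23 | r0:7,r1:23,r2:-4,r3:8,r4:15

STATUS = VALUE -4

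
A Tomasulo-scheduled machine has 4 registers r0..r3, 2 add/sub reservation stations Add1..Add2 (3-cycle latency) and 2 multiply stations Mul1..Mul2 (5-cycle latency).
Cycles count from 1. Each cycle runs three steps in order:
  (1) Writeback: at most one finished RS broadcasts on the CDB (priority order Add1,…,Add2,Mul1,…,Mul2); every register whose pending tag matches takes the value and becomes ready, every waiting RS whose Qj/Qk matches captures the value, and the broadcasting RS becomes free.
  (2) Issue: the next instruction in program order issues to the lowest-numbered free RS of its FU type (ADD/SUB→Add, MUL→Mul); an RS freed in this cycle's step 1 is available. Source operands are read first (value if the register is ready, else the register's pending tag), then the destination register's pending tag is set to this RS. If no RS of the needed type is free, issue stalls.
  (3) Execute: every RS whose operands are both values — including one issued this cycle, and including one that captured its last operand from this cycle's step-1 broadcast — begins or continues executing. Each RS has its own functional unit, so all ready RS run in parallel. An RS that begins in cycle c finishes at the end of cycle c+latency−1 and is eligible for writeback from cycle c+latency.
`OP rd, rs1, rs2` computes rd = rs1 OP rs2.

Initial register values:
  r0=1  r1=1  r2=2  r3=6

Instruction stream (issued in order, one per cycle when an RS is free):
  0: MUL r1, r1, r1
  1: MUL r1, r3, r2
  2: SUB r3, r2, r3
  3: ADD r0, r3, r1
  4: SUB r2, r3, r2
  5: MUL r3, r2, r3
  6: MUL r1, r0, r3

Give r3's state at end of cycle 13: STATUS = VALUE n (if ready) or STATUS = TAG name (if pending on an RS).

STATUS = TAG Mul1

cycle 1: issue MUL r1<-Mul1 // r0:1,r1:Mul1,r2:2,r3:6
cycle 2: issue MUL r1<-Mul2 // r0:1,r1:Mul2,r2:2,r3:6
cycle 3: issue SUB r3<-Add1 // r0:1,r1:Mul2,r2:2,r3:Add1
cycle 4: issue ADD r0<-Add2 // r0:Add2,r1:Mul2,r2:2,r3:Add1
cycle 5: stall // r0:Add2,r1:Mul2,r2:2,r3:Add1
cycle 6: CDB Add1=-4; issue SUB r2<-Add1 // r0:Add2,r1:Mul2,r2:Add1,r3:-4
cycle 7: CDB Mul1=1; issue MUL r3<-Mul1 // r0:Add2,r1:Mul2,r2:Add1,r3:Mul1
cycle 8: CDB Mul2=12; issue MUL r1<-Mul2 // r0:Add2,r1:Mul2,r2:Add1,r3:Mul1
cycle 9: CDB Add1=-6 // r0:Add2,r1:Mul2,r2:-6,r3:Mul1
cycle 10: - // r0:Add2,r1:Mul2,r2:-6,r3:Mul1
cycle 11: CDB Add2=8 // r0:8,r1:Mul2,r2:-6,r3:Mul1
cycle 12: - // r0:8,r1:Mul2,r2:-6,r3:Mul1
cycle 13: - // r0:8,r1:Mul2,r2:-6,r3:Mul1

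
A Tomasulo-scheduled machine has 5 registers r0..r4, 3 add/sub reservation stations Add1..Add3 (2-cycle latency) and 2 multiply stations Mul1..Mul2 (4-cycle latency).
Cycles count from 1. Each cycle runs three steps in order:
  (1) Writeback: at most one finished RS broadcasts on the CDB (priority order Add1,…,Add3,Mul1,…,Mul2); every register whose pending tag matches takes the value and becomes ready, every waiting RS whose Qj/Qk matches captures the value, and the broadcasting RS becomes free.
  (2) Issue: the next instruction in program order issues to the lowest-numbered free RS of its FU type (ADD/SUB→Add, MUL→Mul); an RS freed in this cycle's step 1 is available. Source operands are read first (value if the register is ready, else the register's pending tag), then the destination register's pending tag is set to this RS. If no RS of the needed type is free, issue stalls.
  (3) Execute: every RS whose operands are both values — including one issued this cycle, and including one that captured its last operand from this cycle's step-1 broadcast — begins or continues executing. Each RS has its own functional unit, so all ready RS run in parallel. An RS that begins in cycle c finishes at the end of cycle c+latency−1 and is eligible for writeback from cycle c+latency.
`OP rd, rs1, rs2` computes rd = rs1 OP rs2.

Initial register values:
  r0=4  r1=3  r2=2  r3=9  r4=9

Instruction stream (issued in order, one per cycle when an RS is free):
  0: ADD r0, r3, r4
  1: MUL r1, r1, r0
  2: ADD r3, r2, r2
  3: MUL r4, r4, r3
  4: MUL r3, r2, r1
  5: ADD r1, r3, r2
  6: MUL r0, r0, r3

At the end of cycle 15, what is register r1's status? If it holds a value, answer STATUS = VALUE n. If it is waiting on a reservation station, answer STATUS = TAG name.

STATUS = VALUE 110

c1: issue ADD r0<-Add1 | r0:Add1,r1:3,r2:2,r3:9,r4:9
c2: issue MUL r1<-Mul1 | r0:Add1,r1:Mul1,r2:2,r3:9,r4:9
c3: CDB Add1=18; issue ADD r3<-Add1 | r0:18,r1:Mul1,r2:2,r3:Add1,r4:9
c4: issue MUL r4<-Mul2 | r0:18,r1:Mul1,r2:2,r3:Add1,r4:Mul2
c5: CDB Add1=4; stall | r0:18,r1:Mul1,r2:2,r3:4,r4:Mul2
c6: stall | r0:18,r1:Mul1,r2:2,r3:4,r4:Mul2
c7: CDB Mul1=54; issue MUL r3<-Mul1 | r0:18,r1:54,r2:2,r3:Mul1,r4:Mul2
c8: issue ADD r1<-Add1 | r0:18,r1:Add1,r2:2,r3:Mul1,r4:Mul2
c9: CDB Mul2=36; issue MUL r0<-Mul2 | r0:Mul2,r1:Add1,r2:2,r3:Mul1,r4:36
c10: - | r0:Mul2,r1:Add1,r2:2,r3:Mul1,r4:36
c11: CDB Mul1=108 | r0:Mul2,r1:Add1,r2:2,r3:108,r4:36
c12: - | r0:Mul2,r1:Add1,r2:2,r3:108,r4:36
c13: CDB Add1=110 | r0:Mul2,r1:110,r2:2,r3:108,r4:36
c14: - | r0:Mul2,r1:110,r2:2,r3:108,r4:36
c15: CDB Mul2=1944 | r0:1944,r1:110,r2:2,r3:108,r4:36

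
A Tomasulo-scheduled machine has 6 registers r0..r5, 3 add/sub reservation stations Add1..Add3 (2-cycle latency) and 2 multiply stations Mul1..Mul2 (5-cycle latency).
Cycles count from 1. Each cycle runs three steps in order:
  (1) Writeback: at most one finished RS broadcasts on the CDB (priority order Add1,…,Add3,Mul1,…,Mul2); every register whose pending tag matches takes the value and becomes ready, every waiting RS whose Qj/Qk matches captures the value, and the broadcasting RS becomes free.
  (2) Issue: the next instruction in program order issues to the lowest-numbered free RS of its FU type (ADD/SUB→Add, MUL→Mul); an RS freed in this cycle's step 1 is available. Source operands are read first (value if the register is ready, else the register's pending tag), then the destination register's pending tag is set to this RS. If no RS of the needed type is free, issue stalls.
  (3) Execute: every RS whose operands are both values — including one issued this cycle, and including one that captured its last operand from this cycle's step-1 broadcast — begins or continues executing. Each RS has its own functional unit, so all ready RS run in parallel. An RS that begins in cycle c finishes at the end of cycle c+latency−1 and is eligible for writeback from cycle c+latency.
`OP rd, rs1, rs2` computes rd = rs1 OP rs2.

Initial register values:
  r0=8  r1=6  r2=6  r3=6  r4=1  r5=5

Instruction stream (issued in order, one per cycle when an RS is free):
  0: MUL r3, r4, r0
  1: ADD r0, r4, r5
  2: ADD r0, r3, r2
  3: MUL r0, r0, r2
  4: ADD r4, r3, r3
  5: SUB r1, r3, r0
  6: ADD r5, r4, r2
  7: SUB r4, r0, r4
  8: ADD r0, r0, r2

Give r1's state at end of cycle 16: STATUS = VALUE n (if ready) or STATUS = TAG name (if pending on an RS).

  c1: issue MUL r3<-Mul1  regs: r0:8,r1:6,r2:6,r3:Mul1,r4:1,r5:5
  c2: issue ADD r0<-Add1  regs: r0:Add1,r1:6,r2:6,r3:Mul1,r4:1,r5:5
  c3: issue ADD r0<-Add2  regs: r0:Add2,r1:6,r2:6,r3:Mul1,r4:1,r5:5
  c4: CDB Add1=6; issue MUL r0<-Mul2  regs: r0:Mul2,r1:6,r2:6,r3:Mul1,r4:1,r5:5
  c5: issue ADD r4<-Add1  regs: r0:Mul2,r1:6,r2:6,r3:Mul1,r4:Add1,r5:5
  c6: CDB Mul1=8; issue SUB r1<-Add3  regs: r0:Mul2,r1:Add3,r2:6,r3:8,r4:Add1,r5:5
  c7: stall  regs: r0:Mul2,r1:Add3,r2:6,r3:8,r4:Add1,r5:5
  c8: CDB Add1=16; issue ADD r5<-Add1  regs: r0:Mul2,r1:Add3,r2:6,r3:8,r4:16,r5:Add1
  c9: CDB Add2=14; issue SUB r4<-Add2  regs: r0:Mul2,r1:Add3,r2:6,r3:8,r4:Add2,r5:Add1
  c10: CDB Add1=22; issue ADD r0<-Add1  regs: r0:Add1,r1:Add3,r2:6,r3:8,r4:Add2,r5:22
  c11: -  regs: r0:Add1,r1:Add3,r2:6,r3:8,r4:Add2,r5:22
  c12: -  regs: r0:Add1,r1:Add3,r2:6,r3:8,r4:Add2,r5:22
  c13: -  regs: r0:Add1,r1:Add3,r2:6,r3:8,r4:Add2,r5:22
  c14: CDB Mul2=84  regs: r0:Add1,r1:Add3,r2:6,r3:8,r4:Add2,r5:22
  c15: -  regs: r0:Add1,r1:Add3,r2:6,r3:8,r4:Add2,r5:22
  c16: CDB Add1=90  regs: r0:90,r1:Add3,r2:6,r3:8,r4:Add2,r5:22

STATUS = TAG Add3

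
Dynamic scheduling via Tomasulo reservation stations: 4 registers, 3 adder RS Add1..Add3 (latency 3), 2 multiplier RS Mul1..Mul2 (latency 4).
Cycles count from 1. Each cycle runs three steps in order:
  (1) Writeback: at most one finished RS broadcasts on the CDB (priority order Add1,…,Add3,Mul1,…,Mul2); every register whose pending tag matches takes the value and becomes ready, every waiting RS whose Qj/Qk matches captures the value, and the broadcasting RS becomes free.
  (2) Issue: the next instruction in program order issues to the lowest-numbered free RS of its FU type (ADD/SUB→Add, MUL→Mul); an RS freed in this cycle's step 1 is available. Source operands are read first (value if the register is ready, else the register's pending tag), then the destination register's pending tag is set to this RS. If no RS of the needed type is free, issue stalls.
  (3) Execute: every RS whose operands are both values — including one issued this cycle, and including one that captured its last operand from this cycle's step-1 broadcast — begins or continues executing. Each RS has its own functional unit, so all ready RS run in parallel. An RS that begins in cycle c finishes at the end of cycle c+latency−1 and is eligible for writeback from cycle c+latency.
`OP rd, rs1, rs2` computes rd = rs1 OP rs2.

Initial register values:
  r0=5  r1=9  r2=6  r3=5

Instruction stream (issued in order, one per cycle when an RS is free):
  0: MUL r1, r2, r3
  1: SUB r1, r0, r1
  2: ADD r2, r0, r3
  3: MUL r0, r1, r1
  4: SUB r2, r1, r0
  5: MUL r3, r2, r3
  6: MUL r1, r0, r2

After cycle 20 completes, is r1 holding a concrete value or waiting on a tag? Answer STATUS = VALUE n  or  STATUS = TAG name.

  c1: issue MUL r1<-Mul1  regs: r0:5,r1:Mul1,r2:6,r3:5
  c2: issue SUB r1<-Add1  regs: r0:5,r1:Add1,r2:6,r3:5
  c3: issue ADD r2<-Add2  regs: r0:5,r1:Add1,r2:Add2,r3:5
  c4: issue MUL r0<-Mul2  regs: r0:Mul2,r1:Add1,r2:Add2,r3:5
  c5: CDB Mul1=30; issue SUB r2<-Add3  regs: r0:Mul2,r1:Add1,r2:Add3,r3:5
  c6: CDB Add2=10; issue MUL r3<-Mul1  regs: r0:Mul2,r1:Add1,r2:Add3,r3:Mul1
  c7: stall  regs: r0:Mul2,r1:Add1,r2:Add3,r3:Mul1
  c8: CDB Add1=-25; stall  regs: r0:Mul2,r1:-25,r2:Add3,r3:Mul1
  c9: stall  regs: r0:Mul2,r1:-25,r2:Add3,r3:Mul1
  c10: stall  regs: r0:Mul2,r1:-25,r2:Add3,r3:Mul1
  c11: stall  regs: r0:Mul2,r1:-25,r2:Add3,r3:Mul1
  c12: CDB Mul2=625; issue MUL r1<-Mul2  regs: r0:625,r1:Mul2,r2:Add3,r3:Mul1
  c13: -  regs: r0:625,r1:Mul2,r2:Add3,r3:Mul1
  c14: -  regs: r0:625,r1:Mul2,r2:Add3,r3:Mul1
  c15: CDB Add3=-650  regs: r0:625,r1:Mul2,r2:-650,r3:Mul1
  c16: -  regs: r0:625,r1:Mul2,r2:-650,r3:Mul1
  c17: -  regs: r0:625,r1:Mul2,r2:-650,r3:Mul1
  c18: -  regs: r0:625,r1:Mul2,r2:-650,r3:Mul1
  c19: CDB Mul1=-3250  regs: r0:625,r1:Mul2,r2:-650,r3:-3250
  c20: CDB Mul2=-406250  regs: r0:625,r1:-406250,r2:-650,r3:-3250

STATUS = VALUE -406250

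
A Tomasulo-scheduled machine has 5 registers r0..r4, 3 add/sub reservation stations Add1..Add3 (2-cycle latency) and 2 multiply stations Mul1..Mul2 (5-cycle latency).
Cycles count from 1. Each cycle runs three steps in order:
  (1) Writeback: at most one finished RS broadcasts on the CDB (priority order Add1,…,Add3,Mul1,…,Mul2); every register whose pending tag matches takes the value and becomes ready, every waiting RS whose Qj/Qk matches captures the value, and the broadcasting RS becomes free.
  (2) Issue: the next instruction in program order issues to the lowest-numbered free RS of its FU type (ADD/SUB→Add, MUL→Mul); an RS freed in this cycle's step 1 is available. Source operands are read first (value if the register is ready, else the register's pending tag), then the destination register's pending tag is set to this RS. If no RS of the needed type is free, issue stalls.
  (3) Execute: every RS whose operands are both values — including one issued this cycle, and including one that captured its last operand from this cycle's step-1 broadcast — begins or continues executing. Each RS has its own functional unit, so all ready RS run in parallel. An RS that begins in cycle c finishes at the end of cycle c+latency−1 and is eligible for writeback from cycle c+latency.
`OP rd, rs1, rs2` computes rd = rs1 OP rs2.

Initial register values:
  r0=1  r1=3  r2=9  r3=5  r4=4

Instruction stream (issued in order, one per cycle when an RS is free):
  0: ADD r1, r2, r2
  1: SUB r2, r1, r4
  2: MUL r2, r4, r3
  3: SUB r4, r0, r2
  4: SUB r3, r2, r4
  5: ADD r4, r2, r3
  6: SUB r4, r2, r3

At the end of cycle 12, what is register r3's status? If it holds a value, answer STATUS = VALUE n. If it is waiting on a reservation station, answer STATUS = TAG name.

STATUS = VALUE 39

cycle 1: issue ADD r1<-Add1 // r0:1,r1:Add1,r2:9,r3:5,r4:4
cycle 2: issue SUB r2<-Add2 // r0:1,r1:Add1,r2:Add2,r3:5,r4:4
cycle 3: CDB Add1=18; issue MUL r2<-Mul1 // r0:1,r1:18,r2:Mul1,r3:5,r4:4
cycle 4: issue SUB r4<-Add1 // r0:1,r1:18,r2:Mul1,r3:5,r4:Add1
cycle 5: CDB Add2=14; issue SUB r3<-Add2 // r0:1,r1:18,r2:Mul1,r3:Add2,r4:Add1
cycle 6: issue ADD r4<-Add3 // r0:1,r1:18,r2:Mul1,r3:Add2,r4:Add3
cycle 7: stall // r0:1,r1:18,r2:Mul1,r3:Add2,r4:Add3
cycle 8: CDB Mul1=20; stall // r0:1,r1:18,r2:20,r3:Add2,r4:Add3
cycle 9: stall // r0:1,r1:18,r2:20,r3:Add2,r4:Add3
cycle 10: CDB Add1=-19; issue SUB r4<-Add1 // r0:1,r1:18,r2:20,r3:Add2,r4:Add1
cycle 11: - // r0:1,r1:18,r2:20,r3:Add2,r4:Add1
cycle 12: CDB Add2=39 // r0:1,r1:18,r2:20,r3:39,r4:Add1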